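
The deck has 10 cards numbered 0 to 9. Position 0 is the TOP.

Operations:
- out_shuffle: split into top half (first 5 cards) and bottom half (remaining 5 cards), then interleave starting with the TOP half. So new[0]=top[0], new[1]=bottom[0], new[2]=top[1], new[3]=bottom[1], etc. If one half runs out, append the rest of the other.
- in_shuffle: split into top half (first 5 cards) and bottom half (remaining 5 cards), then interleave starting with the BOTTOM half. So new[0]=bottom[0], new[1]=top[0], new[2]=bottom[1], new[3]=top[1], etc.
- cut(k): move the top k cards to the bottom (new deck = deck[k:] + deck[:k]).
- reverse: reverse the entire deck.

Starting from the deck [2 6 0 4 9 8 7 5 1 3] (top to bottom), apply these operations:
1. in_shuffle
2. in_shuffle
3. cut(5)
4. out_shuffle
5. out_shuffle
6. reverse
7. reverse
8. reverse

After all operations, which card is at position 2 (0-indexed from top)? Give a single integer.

Answer: 5

Derivation:
After op 1 (in_shuffle): [8 2 7 6 5 0 1 4 3 9]
After op 2 (in_shuffle): [0 8 1 2 4 7 3 6 9 5]
After op 3 (cut(5)): [7 3 6 9 5 0 8 1 2 4]
After op 4 (out_shuffle): [7 0 3 8 6 1 9 2 5 4]
After op 5 (out_shuffle): [7 1 0 9 3 2 8 5 6 4]
After op 6 (reverse): [4 6 5 8 2 3 9 0 1 7]
After op 7 (reverse): [7 1 0 9 3 2 8 5 6 4]
After op 8 (reverse): [4 6 5 8 2 3 9 0 1 7]
Position 2: card 5.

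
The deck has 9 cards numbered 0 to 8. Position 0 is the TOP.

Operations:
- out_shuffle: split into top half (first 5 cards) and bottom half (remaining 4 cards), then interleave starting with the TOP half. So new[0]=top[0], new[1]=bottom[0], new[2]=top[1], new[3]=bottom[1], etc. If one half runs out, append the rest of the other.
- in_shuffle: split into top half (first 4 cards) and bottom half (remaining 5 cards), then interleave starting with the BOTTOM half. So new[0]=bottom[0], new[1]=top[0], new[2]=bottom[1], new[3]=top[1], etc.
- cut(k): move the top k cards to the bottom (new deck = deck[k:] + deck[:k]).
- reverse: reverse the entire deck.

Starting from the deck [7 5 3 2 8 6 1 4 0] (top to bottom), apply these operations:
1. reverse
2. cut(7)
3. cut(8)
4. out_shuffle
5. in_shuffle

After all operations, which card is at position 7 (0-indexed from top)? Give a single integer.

After op 1 (reverse): [0 4 1 6 8 2 3 5 7]
After op 2 (cut(7)): [5 7 0 4 1 6 8 2 3]
After op 3 (cut(8)): [3 5 7 0 4 1 6 8 2]
After op 4 (out_shuffle): [3 1 5 6 7 8 0 2 4]
After op 5 (in_shuffle): [7 3 8 1 0 5 2 6 4]
Position 7: card 6.

Answer: 6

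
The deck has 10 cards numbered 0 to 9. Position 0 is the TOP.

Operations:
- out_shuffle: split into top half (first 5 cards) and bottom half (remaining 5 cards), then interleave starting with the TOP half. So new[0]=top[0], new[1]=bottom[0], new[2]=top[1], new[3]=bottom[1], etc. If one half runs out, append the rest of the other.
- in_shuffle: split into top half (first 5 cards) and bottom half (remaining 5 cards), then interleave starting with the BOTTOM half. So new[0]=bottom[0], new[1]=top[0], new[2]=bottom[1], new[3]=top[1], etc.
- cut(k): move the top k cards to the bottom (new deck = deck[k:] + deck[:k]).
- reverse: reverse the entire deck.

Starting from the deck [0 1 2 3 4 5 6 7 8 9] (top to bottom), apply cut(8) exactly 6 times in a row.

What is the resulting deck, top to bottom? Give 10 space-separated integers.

Answer: 8 9 0 1 2 3 4 5 6 7

Derivation:
After op 1 (cut(8)): [8 9 0 1 2 3 4 5 6 7]
After op 2 (cut(8)): [6 7 8 9 0 1 2 3 4 5]
After op 3 (cut(8)): [4 5 6 7 8 9 0 1 2 3]
After op 4 (cut(8)): [2 3 4 5 6 7 8 9 0 1]
After op 5 (cut(8)): [0 1 2 3 4 5 6 7 8 9]
After op 6 (cut(8)): [8 9 0 1 2 3 4 5 6 7]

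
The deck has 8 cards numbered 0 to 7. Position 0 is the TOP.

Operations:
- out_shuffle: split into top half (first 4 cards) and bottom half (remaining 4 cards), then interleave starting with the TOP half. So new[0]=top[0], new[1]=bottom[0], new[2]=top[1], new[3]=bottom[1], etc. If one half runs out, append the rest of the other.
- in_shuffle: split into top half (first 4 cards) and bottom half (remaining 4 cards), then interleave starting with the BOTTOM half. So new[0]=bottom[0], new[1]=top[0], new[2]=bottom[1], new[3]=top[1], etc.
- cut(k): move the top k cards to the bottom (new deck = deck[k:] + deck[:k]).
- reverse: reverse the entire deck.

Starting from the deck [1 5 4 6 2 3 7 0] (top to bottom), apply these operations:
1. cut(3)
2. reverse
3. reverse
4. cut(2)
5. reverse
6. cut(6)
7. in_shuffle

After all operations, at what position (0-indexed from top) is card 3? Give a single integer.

After op 1 (cut(3)): [6 2 3 7 0 1 5 4]
After op 2 (reverse): [4 5 1 0 7 3 2 6]
After op 3 (reverse): [6 2 3 7 0 1 5 4]
After op 4 (cut(2)): [3 7 0 1 5 4 6 2]
After op 5 (reverse): [2 6 4 5 1 0 7 3]
After op 6 (cut(6)): [7 3 2 6 4 5 1 0]
After op 7 (in_shuffle): [4 7 5 3 1 2 0 6]
Card 3 is at position 3.

Answer: 3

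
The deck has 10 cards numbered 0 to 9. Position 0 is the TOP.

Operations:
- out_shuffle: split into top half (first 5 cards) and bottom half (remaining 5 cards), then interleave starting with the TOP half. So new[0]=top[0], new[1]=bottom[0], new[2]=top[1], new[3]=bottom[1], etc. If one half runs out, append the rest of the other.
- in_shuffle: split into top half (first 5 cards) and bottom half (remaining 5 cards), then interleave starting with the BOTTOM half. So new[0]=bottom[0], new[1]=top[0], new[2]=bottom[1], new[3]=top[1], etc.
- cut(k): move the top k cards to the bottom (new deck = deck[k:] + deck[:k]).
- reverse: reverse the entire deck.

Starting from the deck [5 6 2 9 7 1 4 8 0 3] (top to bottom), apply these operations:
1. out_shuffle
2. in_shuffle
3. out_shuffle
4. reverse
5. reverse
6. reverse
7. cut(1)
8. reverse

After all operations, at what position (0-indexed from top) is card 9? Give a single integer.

After op 1 (out_shuffle): [5 1 6 4 2 8 9 0 7 3]
After op 2 (in_shuffle): [8 5 9 1 0 6 7 4 3 2]
After op 3 (out_shuffle): [8 6 5 7 9 4 1 3 0 2]
After op 4 (reverse): [2 0 3 1 4 9 7 5 6 8]
After op 5 (reverse): [8 6 5 7 9 4 1 3 0 2]
After op 6 (reverse): [2 0 3 1 4 9 7 5 6 8]
After op 7 (cut(1)): [0 3 1 4 9 7 5 6 8 2]
After op 8 (reverse): [2 8 6 5 7 9 4 1 3 0]
Card 9 is at position 5.

Answer: 5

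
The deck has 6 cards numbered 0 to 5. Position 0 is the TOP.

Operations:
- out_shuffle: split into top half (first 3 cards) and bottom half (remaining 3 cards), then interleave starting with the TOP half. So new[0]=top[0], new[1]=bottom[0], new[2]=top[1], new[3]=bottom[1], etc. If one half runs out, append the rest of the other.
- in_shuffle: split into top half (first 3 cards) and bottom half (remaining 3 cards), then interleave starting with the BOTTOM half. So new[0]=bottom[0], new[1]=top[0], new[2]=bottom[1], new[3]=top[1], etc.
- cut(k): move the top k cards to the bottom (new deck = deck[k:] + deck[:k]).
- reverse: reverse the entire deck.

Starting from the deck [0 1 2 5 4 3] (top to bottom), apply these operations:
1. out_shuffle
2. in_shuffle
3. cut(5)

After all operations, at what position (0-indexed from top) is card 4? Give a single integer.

After op 1 (out_shuffle): [0 5 1 4 2 3]
After op 2 (in_shuffle): [4 0 2 5 3 1]
After op 3 (cut(5)): [1 4 0 2 5 3]
Card 4 is at position 1.

Answer: 1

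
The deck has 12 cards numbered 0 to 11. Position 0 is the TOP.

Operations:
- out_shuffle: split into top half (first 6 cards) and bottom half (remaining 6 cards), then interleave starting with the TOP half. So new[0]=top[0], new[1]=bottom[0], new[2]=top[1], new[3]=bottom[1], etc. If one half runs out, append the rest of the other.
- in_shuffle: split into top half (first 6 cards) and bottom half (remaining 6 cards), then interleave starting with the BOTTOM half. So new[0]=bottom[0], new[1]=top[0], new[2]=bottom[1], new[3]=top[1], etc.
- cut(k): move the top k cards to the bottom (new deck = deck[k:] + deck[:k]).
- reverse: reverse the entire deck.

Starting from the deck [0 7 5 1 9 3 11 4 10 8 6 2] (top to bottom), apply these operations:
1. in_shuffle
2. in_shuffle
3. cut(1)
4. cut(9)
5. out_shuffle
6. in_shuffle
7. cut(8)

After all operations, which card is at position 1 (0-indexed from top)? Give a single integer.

Answer: 8

Derivation:
After op 1 (in_shuffle): [11 0 4 7 10 5 8 1 6 9 2 3]
After op 2 (in_shuffle): [8 11 1 0 6 4 9 7 2 10 3 5]
After op 3 (cut(1)): [11 1 0 6 4 9 7 2 10 3 5 8]
After op 4 (cut(9)): [3 5 8 11 1 0 6 4 9 7 2 10]
After op 5 (out_shuffle): [3 6 5 4 8 9 11 7 1 2 0 10]
After op 6 (in_shuffle): [11 3 7 6 1 5 2 4 0 8 10 9]
After op 7 (cut(8)): [0 8 10 9 11 3 7 6 1 5 2 4]
Position 1: card 8.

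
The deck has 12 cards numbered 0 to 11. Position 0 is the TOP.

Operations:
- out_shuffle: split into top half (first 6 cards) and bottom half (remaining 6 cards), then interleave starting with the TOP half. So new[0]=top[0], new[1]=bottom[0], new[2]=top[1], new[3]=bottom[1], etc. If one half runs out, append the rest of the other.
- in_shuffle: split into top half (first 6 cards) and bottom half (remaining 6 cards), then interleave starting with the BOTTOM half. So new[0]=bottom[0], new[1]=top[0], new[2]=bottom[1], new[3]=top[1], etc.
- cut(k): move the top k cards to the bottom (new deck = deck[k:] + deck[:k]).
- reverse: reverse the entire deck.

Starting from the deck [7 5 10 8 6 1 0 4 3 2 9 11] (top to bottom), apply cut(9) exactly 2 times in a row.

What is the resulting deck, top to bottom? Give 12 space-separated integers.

After op 1 (cut(9)): [2 9 11 7 5 10 8 6 1 0 4 3]
After op 2 (cut(9)): [0 4 3 2 9 11 7 5 10 8 6 1]

Answer: 0 4 3 2 9 11 7 5 10 8 6 1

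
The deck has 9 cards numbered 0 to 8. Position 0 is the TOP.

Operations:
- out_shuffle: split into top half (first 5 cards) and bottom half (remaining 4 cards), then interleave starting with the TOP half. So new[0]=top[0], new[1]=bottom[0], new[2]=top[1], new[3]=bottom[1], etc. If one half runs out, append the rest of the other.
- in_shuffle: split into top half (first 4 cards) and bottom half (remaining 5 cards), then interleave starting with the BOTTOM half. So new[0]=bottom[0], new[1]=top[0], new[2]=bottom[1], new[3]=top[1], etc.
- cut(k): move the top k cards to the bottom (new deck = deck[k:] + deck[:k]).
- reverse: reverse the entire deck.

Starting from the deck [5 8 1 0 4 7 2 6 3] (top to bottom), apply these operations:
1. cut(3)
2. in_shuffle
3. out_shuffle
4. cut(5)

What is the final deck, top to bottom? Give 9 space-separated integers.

After op 1 (cut(3)): [0 4 7 2 6 3 5 8 1]
After op 2 (in_shuffle): [6 0 3 4 5 7 8 2 1]
After op 3 (out_shuffle): [6 7 0 8 3 2 4 1 5]
After op 4 (cut(5)): [2 4 1 5 6 7 0 8 3]

Answer: 2 4 1 5 6 7 0 8 3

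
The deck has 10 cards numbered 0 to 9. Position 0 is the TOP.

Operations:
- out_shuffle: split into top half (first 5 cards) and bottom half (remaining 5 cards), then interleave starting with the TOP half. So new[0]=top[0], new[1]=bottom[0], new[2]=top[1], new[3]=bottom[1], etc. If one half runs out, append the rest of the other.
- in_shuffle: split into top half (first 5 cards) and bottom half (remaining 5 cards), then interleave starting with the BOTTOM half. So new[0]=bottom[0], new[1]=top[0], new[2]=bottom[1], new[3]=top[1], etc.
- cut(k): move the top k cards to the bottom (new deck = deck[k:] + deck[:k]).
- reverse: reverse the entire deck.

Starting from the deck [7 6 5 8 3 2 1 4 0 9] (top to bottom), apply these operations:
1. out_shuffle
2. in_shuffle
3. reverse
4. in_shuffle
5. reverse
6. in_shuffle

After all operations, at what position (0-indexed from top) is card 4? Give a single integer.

After op 1 (out_shuffle): [7 2 6 1 5 4 8 0 3 9]
After op 2 (in_shuffle): [4 7 8 2 0 6 3 1 9 5]
After op 3 (reverse): [5 9 1 3 6 0 2 8 7 4]
After op 4 (in_shuffle): [0 5 2 9 8 1 7 3 4 6]
After op 5 (reverse): [6 4 3 7 1 8 9 2 5 0]
After op 6 (in_shuffle): [8 6 9 4 2 3 5 7 0 1]
Card 4 is at position 3.

Answer: 3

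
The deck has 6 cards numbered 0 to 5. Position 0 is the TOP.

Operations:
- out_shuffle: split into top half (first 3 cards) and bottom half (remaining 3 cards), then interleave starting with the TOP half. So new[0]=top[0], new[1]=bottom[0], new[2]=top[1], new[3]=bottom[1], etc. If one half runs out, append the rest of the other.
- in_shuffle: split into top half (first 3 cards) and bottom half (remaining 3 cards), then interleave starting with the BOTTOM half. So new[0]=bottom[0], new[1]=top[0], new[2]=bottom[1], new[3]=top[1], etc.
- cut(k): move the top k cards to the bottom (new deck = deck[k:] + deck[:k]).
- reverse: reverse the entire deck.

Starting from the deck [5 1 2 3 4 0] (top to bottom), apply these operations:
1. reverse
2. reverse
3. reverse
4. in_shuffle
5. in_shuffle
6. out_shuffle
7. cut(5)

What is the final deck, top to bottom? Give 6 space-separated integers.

Answer: 1 4 0 2 3 5

Derivation:
After op 1 (reverse): [0 4 3 2 1 5]
After op 2 (reverse): [5 1 2 3 4 0]
After op 3 (reverse): [0 4 3 2 1 5]
After op 4 (in_shuffle): [2 0 1 4 5 3]
After op 5 (in_shuffle): [4 2 5 0 3 1]
After op 6 (out_shuffle): [4 0 2 3 5 1]
After op 7 (cut(5)): [1 4 0 2 3 5]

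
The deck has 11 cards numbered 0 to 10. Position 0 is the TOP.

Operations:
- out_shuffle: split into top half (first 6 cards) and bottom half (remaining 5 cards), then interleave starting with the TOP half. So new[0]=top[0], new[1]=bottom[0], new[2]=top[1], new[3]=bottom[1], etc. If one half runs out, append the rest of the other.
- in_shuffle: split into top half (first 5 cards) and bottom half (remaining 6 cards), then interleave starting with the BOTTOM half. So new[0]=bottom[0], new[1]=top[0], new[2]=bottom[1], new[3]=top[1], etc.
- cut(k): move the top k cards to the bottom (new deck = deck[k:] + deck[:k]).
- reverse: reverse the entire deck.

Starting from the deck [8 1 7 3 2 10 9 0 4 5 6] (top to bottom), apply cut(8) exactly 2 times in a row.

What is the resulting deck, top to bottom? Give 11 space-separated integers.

After op 1 (cut(8)): [4 5 6 8 1 7 3 2 10 9 0]
After op 2 (cut(8)): [10 9 0 4 5 6 8 1 7 3 2]

Answer: 10 9 0 4 5 6 8 1 7 3 2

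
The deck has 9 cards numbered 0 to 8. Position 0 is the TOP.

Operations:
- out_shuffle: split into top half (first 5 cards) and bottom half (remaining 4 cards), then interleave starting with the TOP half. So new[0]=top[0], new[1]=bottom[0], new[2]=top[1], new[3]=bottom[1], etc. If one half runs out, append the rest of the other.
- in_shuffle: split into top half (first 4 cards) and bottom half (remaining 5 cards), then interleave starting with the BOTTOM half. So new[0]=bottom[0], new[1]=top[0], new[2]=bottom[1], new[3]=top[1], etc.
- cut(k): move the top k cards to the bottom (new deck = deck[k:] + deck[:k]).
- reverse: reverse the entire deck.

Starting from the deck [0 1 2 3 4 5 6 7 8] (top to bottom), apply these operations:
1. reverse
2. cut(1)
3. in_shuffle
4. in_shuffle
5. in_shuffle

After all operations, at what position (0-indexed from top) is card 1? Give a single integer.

Answer: 1

Derivation:
After op 1 (reverse): [8 7 6 5 4 3 2 1 0]
After op 2 (cut(1)): [7 6 5 4 3 2 1 0 8]
After op 3 (in_shuffle): [3 7 2 6 1 5 0 4 8]
After op 4 (in_shuffle): [1 3 5 7 0 2 4 6 8]
After op 5 (in_shuffle): [0 1 2 3 4 5 6 7 8]
Card 1 is at position 1.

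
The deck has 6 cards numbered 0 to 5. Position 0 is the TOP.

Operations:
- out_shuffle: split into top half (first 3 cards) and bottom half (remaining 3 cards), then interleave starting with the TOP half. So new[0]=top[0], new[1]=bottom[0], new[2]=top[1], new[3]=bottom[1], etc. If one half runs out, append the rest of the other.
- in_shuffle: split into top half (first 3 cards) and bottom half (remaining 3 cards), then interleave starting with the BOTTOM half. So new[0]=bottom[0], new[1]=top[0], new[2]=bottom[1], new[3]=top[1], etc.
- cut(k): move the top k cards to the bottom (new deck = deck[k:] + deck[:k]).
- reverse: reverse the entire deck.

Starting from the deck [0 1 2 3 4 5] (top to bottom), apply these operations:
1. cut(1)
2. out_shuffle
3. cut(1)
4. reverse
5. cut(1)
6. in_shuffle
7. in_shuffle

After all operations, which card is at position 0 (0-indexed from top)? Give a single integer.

After op 1 (cut(1)): [1 2 3 4 5 0]
After op 2 (out_shuffle): [1 4 2 5 3 0]
After op 3 (cut(1)): [4 2 5 3 0 1]
After op 4 (reverse): [1 0 3 5 2 4]
After op 5 (cut(1)): [0 3 5 2 4 1]
After op 6 (in_shuffle): [2 0 4 3 1 5]
After op 7 (in_shuffle): [3 2 1 0 5 4]
Position 0: card 3.

Answer: 3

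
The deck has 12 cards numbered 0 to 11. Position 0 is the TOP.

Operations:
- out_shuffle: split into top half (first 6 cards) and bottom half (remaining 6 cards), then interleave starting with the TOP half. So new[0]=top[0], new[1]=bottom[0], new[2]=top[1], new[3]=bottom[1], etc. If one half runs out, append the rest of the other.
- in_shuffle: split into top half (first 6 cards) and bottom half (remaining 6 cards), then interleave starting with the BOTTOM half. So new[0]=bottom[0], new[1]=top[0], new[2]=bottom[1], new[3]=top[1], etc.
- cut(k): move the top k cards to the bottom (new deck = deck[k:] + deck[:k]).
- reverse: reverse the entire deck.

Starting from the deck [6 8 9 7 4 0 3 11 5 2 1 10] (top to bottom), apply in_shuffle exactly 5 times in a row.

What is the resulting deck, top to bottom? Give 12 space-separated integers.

Answer: 1 5 3 4 9 6 10 2 11 0 7 8

Derivation:
After op 1 (in_shuffle): [3 6 11 8 5 9 2 7 1 4 10 0]
After op 2 (in_shuffle): [2 3 7 6 1 11 4 8 10 5 0 9]
After op 3 (in_shuffle): [4 2 8 3 10 7 5 6 0 1 9 11]
After op 4 (in_shuffle): [5 4 6 2 0 8 1 3 9 10 11 7]
After op 5 (in_shuffle): [1 5 3 4 9 6 10 2 11 0 7 8]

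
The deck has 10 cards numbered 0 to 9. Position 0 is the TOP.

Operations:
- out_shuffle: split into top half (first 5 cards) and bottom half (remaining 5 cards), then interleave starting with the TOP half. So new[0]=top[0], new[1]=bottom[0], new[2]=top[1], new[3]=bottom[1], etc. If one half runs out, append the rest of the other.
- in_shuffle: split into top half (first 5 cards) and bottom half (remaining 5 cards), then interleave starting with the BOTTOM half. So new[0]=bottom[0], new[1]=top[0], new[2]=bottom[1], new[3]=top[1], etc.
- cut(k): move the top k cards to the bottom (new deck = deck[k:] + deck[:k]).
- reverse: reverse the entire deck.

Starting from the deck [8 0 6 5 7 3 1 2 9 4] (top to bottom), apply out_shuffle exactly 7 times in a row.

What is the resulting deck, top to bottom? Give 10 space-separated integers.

After op 1 (out_shuffle): [8 3 0 1 6 2 5 9 7 4]
After op 2 (out_shuffle): [8 2 3 5 0 9 1 7 6 4]
After op 3 (out_shuffle): [8 9 2 1 3 7 5 6 0 4]
After op 4 (out_shuffle): [8 7 9 5 2 6 1 0 3 4]
After op 5 (out_shuffle): [8 6 7 1 9 0 5 3 2 4]
After op 6 (out_shuffle): [8 0 6 5 7 3 1 2 9 4]
After op 7 (out_shuffle): [8 3 0 1 6 2 5 9 7 4]

Answer: 8 3 0 1 6 2 5 9 7 4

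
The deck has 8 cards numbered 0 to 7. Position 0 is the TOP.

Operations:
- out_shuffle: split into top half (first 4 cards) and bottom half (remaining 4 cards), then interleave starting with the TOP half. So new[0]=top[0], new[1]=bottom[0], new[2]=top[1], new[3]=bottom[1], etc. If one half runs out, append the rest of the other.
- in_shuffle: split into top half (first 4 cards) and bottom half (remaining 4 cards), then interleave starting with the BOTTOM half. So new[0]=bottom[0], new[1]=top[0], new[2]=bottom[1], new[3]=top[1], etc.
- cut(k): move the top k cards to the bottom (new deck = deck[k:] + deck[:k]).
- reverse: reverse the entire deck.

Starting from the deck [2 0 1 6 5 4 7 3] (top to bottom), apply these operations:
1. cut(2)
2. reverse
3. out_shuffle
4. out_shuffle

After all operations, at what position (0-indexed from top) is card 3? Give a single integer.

After op 1 (cut(2)): [1 6 5 4 7 3 2 0]
After op 2 (reverse): [0 2 3 7 4 5 6 1]
After op 3 (out_shuffle): [0 4 2 5 3 6 7 1]
After op 4 (out_shuffle): [0 3 4 6 2 7 5 1]
Card 3 is at position 1.

Answer: 1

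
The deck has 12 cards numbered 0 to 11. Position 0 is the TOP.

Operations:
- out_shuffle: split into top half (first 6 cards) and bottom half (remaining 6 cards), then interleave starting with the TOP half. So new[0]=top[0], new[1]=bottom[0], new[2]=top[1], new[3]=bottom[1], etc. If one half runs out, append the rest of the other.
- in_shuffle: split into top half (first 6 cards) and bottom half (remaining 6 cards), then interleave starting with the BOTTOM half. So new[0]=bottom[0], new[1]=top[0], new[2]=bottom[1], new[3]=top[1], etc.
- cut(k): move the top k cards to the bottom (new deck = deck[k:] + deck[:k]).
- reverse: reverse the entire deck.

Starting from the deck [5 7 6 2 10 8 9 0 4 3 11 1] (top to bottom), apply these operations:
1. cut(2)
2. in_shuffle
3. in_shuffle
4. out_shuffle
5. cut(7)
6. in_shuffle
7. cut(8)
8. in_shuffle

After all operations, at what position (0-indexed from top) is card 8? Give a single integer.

Answer: 8

Derivation:
After op 1 (cut(2)): [6 2 10 8 9 0 4 3 11 1 5 7]
After op 2 (in_shuffle): [4 6 3 2 11 10 1 8 5 9 7 0]
After op 3 (in_shuffle): [1 4 8 6 5 3 9 2 7 11 0 10]
After op 4 (out_shuffle): [1 9 4 2 8 7 6 11 5 0 3 10]
After op 5 (cut(7)): [11 5 0 3 10 1 9 4 2 8 7 6]
After op 6 (in_shuffle): [9 11 4 5 2 0 8 3 7 10 6 1]
After op 7 (cut(8)): [7 10 6 1 9 11 4 5 2 0 8 3]
After op 8 (in_shuffle): [4 7 5 10 2 6 0 1 8 9 3 11]
Card 8 is at position 8.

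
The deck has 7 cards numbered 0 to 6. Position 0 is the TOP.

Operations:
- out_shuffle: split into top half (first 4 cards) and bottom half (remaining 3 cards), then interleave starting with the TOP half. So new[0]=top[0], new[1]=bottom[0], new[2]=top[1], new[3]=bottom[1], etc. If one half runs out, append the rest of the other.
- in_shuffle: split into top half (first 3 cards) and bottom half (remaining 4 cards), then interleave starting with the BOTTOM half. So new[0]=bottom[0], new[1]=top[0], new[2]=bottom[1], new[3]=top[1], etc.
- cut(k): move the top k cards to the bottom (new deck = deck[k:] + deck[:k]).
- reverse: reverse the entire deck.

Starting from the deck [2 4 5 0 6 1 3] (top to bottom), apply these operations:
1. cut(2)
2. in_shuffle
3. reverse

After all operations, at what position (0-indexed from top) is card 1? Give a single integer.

Answer: 6

Derivation:
After op 1 (cut(2)): [5 0 6 1 3 2 4]
After op 2 (in_shuffle): [1 5 3 0 2 6 4]
After op 3 (reverse): [4 6 2 0 3 5 1]
Card 1 is at position 6.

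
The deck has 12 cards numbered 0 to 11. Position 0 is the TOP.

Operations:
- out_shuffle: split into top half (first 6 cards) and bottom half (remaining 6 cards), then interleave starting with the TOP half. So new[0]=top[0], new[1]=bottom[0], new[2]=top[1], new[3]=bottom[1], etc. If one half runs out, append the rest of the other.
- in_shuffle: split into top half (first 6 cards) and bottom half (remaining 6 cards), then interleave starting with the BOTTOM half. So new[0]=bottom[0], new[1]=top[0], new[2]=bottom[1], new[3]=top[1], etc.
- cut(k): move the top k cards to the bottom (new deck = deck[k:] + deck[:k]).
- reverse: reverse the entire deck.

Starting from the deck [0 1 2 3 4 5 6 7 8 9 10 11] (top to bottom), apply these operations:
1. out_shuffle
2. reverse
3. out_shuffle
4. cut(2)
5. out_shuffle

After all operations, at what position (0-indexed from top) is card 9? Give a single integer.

Answer: 1

Derivation:
After op 1 (out_shuffle): [0 6 1 7 2 8 3 9 4 10 5 11]
After op 2 (reverse): [11 5 10 4 9 3 8 2 7 1 6 0]
After op 3 (out_shuffle): [11 8 5 2 10 7 4 1 9 6 3 0]
After op 4 (cut(2)): [5 2 10 7 4 1 9 6 3 0 11 8]
After op 5 (out_shuffle): [5 9 2 6 10 3 7 0 4 11 1 8]
Card 9 is at position 1.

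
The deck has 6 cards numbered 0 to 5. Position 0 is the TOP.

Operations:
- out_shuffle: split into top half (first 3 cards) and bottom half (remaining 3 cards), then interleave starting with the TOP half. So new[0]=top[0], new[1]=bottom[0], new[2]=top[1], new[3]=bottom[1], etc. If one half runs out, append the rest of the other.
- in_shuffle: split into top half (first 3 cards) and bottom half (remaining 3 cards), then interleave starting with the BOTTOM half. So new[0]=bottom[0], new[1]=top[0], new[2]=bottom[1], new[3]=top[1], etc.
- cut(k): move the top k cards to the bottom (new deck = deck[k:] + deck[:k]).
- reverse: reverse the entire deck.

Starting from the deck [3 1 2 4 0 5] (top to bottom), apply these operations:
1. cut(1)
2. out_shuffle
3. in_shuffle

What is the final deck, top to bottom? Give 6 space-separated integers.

Answer: 5 1 4 0 3 2

Derivation:
After op 1 (cut(1)): [1 2 4 0 5 3]
After op 2 (out_shuffle): [1 0 2 5 4 3]
After op 3 (in_shuffle): [5 1 4 0 3 2]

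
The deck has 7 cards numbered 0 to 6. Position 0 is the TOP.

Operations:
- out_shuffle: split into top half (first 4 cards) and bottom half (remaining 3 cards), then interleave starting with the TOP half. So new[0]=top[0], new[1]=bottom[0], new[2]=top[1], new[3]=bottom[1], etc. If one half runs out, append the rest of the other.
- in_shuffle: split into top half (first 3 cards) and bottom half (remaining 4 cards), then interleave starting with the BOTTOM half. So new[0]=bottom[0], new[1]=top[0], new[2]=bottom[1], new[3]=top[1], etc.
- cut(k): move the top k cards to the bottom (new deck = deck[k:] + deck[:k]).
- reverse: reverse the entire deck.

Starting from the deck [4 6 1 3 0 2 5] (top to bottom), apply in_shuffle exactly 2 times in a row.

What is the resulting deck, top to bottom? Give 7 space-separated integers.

After op 1 (in_shuffle): [3 4 0 6 2 1 5]
After op 2 (in_shuffle): [6 3 2 4 1 0 5]

Answer: 6 3 2 4 1 0 5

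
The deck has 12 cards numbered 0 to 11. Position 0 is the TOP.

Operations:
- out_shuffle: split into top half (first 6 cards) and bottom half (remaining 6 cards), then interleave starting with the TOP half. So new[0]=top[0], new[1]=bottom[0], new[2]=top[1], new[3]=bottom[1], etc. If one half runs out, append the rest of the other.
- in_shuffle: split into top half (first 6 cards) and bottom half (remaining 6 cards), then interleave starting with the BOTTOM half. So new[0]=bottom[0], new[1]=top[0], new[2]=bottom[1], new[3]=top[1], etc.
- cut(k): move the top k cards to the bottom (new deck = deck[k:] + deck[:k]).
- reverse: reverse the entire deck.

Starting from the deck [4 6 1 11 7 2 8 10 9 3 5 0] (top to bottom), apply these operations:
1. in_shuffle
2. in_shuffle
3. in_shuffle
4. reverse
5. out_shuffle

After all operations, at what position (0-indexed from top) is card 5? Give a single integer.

Answer: 4

Derivation:
After op 1 (in_shuffle): [8 4 10 6 9 1 3 11 5 7 0 2]
After op 2 (in_shuffle): [3 8 11 4 5 10 7 6 0 9 2 1]
After op 3 (in_shuffle): [7 3 6 8 0 11 9 4 2 5 1 10]
After op 4 (reverse): [10 1 5 2 4 9 11 0 8 6 3 7]
After op 5 (out_shuffle): [10 11 1 0 5 8 2 6 4 3 9 7]
Card 5 is at position 4.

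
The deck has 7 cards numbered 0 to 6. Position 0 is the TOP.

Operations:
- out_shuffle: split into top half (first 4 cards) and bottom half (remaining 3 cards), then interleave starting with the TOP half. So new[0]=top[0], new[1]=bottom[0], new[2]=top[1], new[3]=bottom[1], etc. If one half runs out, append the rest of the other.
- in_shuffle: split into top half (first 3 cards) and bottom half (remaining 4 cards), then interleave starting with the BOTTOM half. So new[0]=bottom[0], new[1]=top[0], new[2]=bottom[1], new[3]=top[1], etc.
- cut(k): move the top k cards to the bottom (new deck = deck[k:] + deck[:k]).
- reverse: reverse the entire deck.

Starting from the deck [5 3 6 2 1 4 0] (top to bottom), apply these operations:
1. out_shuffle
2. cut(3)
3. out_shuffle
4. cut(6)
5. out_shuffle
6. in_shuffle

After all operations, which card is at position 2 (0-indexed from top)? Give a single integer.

Answer: 5

Derivation:
After op 1 (out_shuffle): [5 1 3 4 6 0 2]
After op 2 (cut(3)): [4 6 0 2 5 1 3]
After op 3 (out_shuffle): [4 5 6 1 0 3 2]
After op 4 (cut(6)): [2 4 5 6 1 0 3]
After op 5 (out_shuffle): [2 1 4 0 5 3 6]
After op 6 (in_shuffle): [0 2 5 1 3 4 6]
Position 2: card 5.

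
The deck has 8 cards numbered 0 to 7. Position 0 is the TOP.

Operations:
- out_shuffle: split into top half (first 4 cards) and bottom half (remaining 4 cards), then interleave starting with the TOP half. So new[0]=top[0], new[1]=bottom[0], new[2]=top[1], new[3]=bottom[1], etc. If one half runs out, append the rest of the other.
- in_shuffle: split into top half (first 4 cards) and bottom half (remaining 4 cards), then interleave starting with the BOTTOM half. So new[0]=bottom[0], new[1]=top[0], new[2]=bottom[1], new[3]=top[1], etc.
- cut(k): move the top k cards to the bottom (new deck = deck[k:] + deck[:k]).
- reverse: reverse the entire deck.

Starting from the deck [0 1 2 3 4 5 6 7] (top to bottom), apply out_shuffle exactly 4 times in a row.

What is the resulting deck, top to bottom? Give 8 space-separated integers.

Answer: 0 4 1 5 2 6 3 7

Derivation:
After op 1 (out_shuffle): [0 4 1 5 2 6 3 7]
After op 2 (out_shuffle): [0 2 4 6 1 3 5 7]
After op 3 (out_shuffle): [0 1 2 3 4 5 6 7]
After op 4 (out_shuffle): [0 4 1 5 2 6 3 7]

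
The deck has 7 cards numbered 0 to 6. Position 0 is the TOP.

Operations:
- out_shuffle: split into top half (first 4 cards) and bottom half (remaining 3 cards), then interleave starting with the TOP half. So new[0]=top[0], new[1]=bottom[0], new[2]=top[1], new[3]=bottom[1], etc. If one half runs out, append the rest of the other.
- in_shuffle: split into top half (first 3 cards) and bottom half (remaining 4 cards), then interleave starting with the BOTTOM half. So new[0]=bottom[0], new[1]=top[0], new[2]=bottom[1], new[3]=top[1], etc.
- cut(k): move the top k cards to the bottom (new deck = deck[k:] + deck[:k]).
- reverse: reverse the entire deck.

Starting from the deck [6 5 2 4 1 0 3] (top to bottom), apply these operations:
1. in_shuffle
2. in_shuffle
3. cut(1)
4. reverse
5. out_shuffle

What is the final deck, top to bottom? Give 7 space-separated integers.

Answer: 5 6 3 0 1 4 2

Derivation:
After op 1 (in_shuffle): [4 6 1 5 0 2 3]
After op 2 (in_shuffle): [5 4 0 6 2 1 3]
After op 3 (cut(1)): [4 0 6 2 1 3 5]
After op 4 (reverse): [5 3 1 2 6 0 4]
After op 5 (out_shuffle): [5 6 3 0 1 4 2]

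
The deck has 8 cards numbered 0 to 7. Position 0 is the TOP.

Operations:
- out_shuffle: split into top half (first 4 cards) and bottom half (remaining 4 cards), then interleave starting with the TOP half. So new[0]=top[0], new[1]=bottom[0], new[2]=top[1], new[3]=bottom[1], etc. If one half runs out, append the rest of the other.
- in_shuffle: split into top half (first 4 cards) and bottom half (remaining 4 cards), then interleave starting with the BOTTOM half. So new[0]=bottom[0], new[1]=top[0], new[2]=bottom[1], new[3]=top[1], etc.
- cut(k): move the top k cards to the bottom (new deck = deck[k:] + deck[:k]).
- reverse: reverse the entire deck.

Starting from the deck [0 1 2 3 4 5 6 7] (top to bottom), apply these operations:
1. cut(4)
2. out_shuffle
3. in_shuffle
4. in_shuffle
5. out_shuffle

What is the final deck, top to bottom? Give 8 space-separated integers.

Answer: 7 3 6 2 5 1 4 0

Derivation:
After op 1 (cut(4)): [4 5 6 7 0 1 2 3]
After op 2 (out_shuffle): [4 0 5 1 6 2 7 3]
After op 3 (in_shuffle): [6 4 2 0 7 5 3 1]
After op 4 (in_shuffle): [7 6 5 4 3 2 1 0]
After op 5 (out_shuffle): [7 3 6 2 5 1 4 0]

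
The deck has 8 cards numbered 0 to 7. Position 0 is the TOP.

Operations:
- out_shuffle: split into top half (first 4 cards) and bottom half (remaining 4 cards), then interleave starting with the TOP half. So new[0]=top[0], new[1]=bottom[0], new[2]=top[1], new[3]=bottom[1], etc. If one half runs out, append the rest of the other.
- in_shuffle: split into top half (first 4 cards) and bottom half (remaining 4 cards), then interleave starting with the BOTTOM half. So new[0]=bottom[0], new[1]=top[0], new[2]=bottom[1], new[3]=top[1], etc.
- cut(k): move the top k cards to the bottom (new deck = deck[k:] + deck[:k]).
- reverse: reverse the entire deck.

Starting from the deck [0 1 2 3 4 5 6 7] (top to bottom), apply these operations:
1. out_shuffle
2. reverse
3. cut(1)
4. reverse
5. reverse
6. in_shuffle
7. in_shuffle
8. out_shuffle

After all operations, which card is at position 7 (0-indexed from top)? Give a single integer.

Answer: 6

Derivation:
After op 1 (out_shuffle): [0 4 1 5 2 6 3 7]
After op 2 (reverse): [7 3 6 2 5 1 4 0]
After op 3 (cut(1)): [3 6 2 5 1 4 0 7]
After op 4 (reverse): [7 0 4 1 5 2 6 3]
After op 5 (reverse): [3 6 2 5 1 4 0 7]
After op 6 (in_shuffle): [1 3 4 6 0 2 7 5]
After op 7 (in_shuffle): [0 1 2 3 7 4 5 6]
After op 8 (out_shuffle): [0 7 1 4 2 5 3 6]
Position 7: card 6.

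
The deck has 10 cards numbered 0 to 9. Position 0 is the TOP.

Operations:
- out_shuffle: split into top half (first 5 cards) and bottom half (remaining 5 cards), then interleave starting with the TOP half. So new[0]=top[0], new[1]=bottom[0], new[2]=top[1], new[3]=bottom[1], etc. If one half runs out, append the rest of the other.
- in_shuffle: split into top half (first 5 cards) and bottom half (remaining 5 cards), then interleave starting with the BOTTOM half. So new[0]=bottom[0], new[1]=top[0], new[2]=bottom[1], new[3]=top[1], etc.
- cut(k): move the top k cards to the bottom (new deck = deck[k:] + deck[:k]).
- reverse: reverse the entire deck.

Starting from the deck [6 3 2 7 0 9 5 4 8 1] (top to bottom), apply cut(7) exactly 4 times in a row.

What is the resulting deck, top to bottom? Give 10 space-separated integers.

After op 1 (cut(7)): [4 8 1 6 3 2 7 0 9 5]
After op 2 (cut(7)): [0 9 5 4 8 1 6 3 2 7]
After op 3 (cut(7)): [3 2 7 0 9 5 4 8 1 6]
After op 4 (cut(7)): [8 1 6 3 2 7 0 9 5 4]

Answer: 8 1 6 3 2 7 0 9 5 4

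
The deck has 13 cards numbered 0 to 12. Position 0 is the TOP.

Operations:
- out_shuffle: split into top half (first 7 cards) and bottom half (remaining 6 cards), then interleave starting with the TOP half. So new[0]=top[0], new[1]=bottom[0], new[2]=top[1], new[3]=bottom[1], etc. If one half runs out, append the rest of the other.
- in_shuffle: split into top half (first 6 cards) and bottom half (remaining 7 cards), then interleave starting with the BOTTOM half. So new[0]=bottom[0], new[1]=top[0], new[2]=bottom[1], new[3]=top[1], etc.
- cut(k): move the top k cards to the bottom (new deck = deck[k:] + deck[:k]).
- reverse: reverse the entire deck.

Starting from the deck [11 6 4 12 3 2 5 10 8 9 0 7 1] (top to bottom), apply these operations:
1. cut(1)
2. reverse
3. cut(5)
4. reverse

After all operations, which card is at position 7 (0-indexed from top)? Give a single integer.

After op 1 (cut(1)): [6 4 12 3 2 5 10 8 9 0 7 1 11]
After op 2 (reverse): [11 1 7 0 9 8 10 5 2 3 12 4 6]
After op 3 (cut(5)): [8 10 5 2 3 12 4 6 11 1 7 0 9]
After op 4 (reverse): [9 0 7 1 11 6 4 12 3 2 5 10 8]
Position 7: card 12.

Answer: 12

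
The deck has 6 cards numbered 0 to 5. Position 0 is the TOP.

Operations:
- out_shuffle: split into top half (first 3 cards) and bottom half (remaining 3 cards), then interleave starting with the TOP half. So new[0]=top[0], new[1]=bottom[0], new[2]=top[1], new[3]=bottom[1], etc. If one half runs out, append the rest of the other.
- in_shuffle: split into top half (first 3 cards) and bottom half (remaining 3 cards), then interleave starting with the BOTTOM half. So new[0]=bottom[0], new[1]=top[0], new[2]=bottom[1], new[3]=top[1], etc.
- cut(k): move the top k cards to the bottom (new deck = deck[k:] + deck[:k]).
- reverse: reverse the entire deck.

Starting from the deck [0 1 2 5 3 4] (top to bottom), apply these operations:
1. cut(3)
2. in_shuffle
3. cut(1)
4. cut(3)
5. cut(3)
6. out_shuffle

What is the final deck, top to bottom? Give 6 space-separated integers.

Answer: 5 2 1 4 3 0

Derivation:
After op 1 (cut(3)): [5 3 4 0 1 2]
After op 2 (in_shuffle): [0 5 1 3 2 4]
After op 3 (cut(1)): [5 1 3 2 4 0]
After op 4 (cut(3)): [2 4 0 5 1 3]
After op 5 (cut(3)): [5 1 3 2 4 0]
After op 6 (out_shuffle): [5 2 1 4 3 0]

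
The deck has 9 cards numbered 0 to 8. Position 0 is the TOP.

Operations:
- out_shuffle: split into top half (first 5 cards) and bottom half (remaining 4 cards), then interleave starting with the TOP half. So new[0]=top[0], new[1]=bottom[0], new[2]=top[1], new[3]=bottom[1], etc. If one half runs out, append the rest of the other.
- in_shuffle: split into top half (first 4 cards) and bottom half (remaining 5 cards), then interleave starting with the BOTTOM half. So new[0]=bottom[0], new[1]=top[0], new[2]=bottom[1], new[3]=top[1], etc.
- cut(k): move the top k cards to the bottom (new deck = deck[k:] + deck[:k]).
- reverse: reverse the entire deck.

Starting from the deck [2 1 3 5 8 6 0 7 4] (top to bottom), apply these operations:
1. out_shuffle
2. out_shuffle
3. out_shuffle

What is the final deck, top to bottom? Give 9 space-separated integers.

Answer: 2 4 7 0 6 8 5 3 1

Derivation:
After op 1 (out_shuffle): [2 6 1 0 3 7 5 4 8]
After op 2 (out_shuffle): [2 7 6 5 1 4 0 8 3]
After op 3 (out_shuffle): [2 4 7 0 6 8 5 3 1]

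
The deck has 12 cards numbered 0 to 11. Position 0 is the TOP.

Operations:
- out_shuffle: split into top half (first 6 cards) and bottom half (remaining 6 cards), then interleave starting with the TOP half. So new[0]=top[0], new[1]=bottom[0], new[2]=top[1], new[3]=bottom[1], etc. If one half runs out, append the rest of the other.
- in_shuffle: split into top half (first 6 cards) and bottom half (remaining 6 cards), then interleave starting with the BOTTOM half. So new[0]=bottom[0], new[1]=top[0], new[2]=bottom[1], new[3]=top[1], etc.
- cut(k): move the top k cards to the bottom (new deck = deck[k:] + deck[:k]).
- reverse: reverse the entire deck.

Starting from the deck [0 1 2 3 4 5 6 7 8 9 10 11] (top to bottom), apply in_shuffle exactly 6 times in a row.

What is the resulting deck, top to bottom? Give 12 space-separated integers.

Answer: 11 10 9 8 7 6 5 4 3 2 1 0

Derivation:
After op 1 (in_shuffle): [6 0 7 1 8 2 9 3 10 4 11 5]
After op 2 (in_shuffle): [9 6 3 0 10 7 4 1 11 8 5 2]
After op 3 (in_shuffle): [4 9 1 6 11 3 8 0 5 10 2 7]
After op 4 (in_shuffle): [8 4 0 9 5 1 10 6 2 11 7 3]
After op 5 (in_shuffle): [10 8 6 4 2 0 11 9 7 5 3 1]
After op 6 (in_shuffle): [11 10 9 8 7 6 5 4 3 2 1 0]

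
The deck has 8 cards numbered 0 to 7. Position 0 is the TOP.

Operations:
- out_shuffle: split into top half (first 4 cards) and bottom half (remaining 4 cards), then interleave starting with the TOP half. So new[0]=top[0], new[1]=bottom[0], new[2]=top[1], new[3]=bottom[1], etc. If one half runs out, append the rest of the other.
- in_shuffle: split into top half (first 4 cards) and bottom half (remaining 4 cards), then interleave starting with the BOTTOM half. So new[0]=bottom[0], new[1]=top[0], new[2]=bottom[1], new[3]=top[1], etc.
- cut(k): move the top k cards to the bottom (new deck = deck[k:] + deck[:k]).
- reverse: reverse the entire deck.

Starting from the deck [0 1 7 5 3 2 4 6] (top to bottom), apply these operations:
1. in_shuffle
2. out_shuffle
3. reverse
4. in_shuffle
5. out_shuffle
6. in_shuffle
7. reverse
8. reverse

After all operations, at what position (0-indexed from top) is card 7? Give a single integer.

After op 1 (in_shuffle): [3 0 2 1 4 7 6 5]
After op 2 (out_shuffle): [3 4 0 7 2 6 1 5]
After op 3 (reverse): [5 1 6 2 7 0 4 3]
After op 4 (in_shuffle): [7 5 0 1 4 6 3 2]
After op 5 (out_shuffle): [7 4 5 6 0 3 1 2]
After op 6 (in_shuffle): [0 7 3 4 1 5 2 6]
After op 7 (reverse): [6 2 5 1 4 3 7 0]
After op 8 (reverse): [0 7 3 4 1 5 2 6]
Card 7 is at position 1.

Answer: 1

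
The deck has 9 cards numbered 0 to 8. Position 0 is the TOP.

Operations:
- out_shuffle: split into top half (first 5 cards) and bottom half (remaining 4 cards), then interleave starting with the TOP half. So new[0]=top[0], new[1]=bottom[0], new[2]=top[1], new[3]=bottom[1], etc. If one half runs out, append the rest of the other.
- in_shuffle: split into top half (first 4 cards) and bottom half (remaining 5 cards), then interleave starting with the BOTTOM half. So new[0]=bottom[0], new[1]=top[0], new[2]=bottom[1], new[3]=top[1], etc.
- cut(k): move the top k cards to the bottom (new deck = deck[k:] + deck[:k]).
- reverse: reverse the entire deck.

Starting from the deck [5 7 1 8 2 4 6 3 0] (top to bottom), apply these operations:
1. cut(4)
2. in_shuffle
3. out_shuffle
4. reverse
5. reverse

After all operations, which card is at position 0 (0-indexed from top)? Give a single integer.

Answer: 0

Derivation:
After op 1 (cut(4)): [2 4 6 3 0 5 7 1 8]
After op 2 (in_shuffle): [0 2 5 4 7 6 1 3 8]
After op 3 (out_shuffle): [0 6 2 1 5 3 4 8 7]
After op 4 (reverse): [7 8 4 3 5 1 2 6 0]
After op 5 (reverse): [0 6 2 1 5 3 4 8 7]
Position 0: card 0.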